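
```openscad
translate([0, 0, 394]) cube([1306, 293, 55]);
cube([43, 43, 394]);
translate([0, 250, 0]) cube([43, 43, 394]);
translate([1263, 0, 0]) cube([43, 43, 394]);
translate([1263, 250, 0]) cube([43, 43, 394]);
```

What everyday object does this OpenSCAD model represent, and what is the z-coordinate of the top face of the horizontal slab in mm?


A bench. The seat-top height is 449 mm.

A long slab on four corner posts — a bench. The slab sits at z = 394 with thickness 55, so the top is 394 + 55 = 449 mm.


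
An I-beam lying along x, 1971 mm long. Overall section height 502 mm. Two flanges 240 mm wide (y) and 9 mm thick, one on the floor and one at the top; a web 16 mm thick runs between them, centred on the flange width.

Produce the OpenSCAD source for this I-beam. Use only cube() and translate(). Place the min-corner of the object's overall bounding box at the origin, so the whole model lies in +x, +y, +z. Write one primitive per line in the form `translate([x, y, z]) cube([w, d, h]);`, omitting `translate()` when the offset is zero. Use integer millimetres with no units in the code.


cube([1971, 240, 9]);
translate([0, 112, 9]) cube([1971, 16, 484]);
translate([0, 0, 493]) cube([1971, 240, 9]);


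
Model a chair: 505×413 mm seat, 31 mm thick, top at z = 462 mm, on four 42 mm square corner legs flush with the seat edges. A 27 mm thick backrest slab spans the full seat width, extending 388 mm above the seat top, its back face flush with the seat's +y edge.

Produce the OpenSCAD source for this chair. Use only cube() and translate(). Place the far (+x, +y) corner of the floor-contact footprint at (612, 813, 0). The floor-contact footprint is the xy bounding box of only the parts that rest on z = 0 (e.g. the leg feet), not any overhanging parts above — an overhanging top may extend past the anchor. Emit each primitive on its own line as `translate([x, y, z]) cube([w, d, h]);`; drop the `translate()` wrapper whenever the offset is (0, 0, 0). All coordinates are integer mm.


// leg_h = 462 - 31 = 431
translate([107, 400, 431]) cube([505, 413, 31]);
translate([107, 400, 0]) cube([42, 42, 431]);
translate([570, 400, 0]) cube([42, 42, 431]);
translate([107, 771, 0]) cube([42, 42, 431]);
translate([570, 771, 0]) cube([42, 42, 431]);
translate([107, 786, 462]) cube([505, 27, 388]);


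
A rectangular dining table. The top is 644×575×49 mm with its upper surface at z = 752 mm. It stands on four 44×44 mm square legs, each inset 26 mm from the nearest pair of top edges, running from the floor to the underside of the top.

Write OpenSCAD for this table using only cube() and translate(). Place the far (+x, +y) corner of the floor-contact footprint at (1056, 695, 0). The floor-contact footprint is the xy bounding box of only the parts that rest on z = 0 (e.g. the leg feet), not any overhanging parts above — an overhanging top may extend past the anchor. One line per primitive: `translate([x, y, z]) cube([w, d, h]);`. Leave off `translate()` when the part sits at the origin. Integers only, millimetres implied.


translate([438, 146, 703]) cube([644, 575, 49]);
translate([464, 172, 0]) cube([44, 44, 703]);
translate([1012, 172, 0]) cube([44, 44, 703]);
translate([464, 651, 0]) cube([44, 44, 703]);
translate([1012, 651, 0]) cube([44, 44, 703]);


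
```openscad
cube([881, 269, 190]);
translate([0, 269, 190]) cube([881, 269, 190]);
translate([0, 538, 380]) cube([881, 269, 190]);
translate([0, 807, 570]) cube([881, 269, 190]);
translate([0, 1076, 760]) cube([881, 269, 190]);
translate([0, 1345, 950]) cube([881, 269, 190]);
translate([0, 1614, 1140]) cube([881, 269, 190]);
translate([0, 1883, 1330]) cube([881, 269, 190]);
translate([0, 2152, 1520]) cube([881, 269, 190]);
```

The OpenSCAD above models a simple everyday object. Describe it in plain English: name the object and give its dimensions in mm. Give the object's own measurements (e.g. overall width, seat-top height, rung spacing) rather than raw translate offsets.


A straight staircase of 9 solid steps. Each step is 881 mm wide (x), 269 mm deep (y, the going) and 190 mm tall (the rise). The first step rests on the floor; each subsequent step sits one going further in +y and one rise higher in +z, directly behind and above the previous step with no overlap.


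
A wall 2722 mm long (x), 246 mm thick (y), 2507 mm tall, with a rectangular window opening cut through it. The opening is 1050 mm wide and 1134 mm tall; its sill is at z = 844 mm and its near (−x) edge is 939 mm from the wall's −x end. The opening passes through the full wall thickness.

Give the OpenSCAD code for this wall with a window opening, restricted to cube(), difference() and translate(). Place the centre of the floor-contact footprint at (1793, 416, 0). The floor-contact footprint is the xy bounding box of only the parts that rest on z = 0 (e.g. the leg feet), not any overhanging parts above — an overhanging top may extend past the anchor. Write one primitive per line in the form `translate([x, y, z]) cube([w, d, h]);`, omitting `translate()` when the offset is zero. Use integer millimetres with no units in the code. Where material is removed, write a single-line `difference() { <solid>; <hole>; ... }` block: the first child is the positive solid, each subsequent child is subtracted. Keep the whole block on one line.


difference() { translate([432, 293, 0]) cube([2722, 246, 2507]); translate([1371, 293, 844]) cube([1050, 246, 1134]); }


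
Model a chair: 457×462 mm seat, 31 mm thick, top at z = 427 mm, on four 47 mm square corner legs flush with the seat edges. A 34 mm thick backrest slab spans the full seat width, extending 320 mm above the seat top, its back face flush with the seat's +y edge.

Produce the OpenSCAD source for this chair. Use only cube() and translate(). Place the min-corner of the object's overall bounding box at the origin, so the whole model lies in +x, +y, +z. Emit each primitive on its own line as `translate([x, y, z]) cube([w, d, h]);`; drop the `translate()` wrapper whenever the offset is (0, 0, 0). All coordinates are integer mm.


translate([0, 0, 396]) cube([457, 462, 31]);
cube([47, 47, 396]);
translate([410, 0, 0]) cube([47, 47, 396]);
translate([0, 415, 0]) cube([47, 47, 396]);
translate([410, 415, 0]) cube([47, 47, 396]);
translate([0, 428, 427]) cube([457, 34, 320]);


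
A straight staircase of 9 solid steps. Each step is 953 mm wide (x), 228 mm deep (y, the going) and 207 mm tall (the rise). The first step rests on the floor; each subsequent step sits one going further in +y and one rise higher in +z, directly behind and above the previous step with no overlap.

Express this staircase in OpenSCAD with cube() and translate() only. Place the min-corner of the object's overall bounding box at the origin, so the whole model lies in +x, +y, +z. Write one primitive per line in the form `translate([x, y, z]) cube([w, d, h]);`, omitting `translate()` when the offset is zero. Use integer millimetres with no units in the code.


cube([953, 228, 207]);
translate([0, 228, 207]) cube([953, 228, 207]);
translate([0, 456, 414]) cube([953, 228, 207]);
translate([0, 684, 621]) cube([953, 228, 207]);
translate([0, 912, 828]) cube([953, 228, 207]);
translate([0, 1140, 1035]) cube([953, 228, 207]);
translate([0, 1368, 1242]) cube([953, 228, 207]);
translate([0, 1596, 1449]) cube([953, 228, 207]);
translate([0, 1824, 1656]) cube([953, 228, 207]);


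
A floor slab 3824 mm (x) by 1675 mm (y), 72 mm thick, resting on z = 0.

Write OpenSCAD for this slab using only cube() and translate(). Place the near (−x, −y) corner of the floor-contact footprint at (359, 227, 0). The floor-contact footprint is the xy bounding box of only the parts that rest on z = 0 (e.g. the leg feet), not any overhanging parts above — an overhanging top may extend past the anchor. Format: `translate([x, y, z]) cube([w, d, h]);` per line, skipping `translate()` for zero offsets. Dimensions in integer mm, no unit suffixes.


translate([359, 227, 0]) cube([3824, 1675, 72]);


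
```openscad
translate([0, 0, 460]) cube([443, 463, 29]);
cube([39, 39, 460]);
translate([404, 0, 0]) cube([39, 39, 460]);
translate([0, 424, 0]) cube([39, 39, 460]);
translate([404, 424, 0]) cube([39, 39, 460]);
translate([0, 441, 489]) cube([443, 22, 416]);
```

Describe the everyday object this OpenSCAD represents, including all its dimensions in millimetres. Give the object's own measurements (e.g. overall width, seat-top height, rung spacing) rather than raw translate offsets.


A chair. The seat is a 443×463×29 mm slab with its top at z = 489 mm, on four 39×39 mm corner legs (flush with the seat edges, standing on z = 0). A flat backrest 22 mm thick, 416 mm tall, spans the full seat width and rises from the seat top along its +y edge, rear face flush with the rear of the seat.


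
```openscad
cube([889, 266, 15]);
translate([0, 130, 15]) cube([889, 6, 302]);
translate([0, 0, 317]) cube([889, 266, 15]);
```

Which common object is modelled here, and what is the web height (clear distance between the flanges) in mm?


An I-beam. The web height is 302 mm.

Two wide flanges with a thin centred web — an I-beam. Overall 332 mm minus two 15 mm flanges gives a web of 332 − 2·15 = 302 mm.


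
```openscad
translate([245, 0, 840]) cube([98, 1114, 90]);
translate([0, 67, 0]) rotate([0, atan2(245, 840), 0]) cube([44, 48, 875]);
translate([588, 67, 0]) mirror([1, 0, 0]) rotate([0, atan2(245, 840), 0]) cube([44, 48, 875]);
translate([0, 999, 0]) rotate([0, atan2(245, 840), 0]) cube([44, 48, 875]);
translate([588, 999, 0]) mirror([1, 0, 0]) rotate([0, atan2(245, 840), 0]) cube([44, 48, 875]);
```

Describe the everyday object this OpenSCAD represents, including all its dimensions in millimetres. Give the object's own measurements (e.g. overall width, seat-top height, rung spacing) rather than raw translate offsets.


A sawhorse. A 98×1114×90 mm beam (x, y, z) sits on two A-frame leg pairs. Each pair is two raked legs of 44×48 mm section (48 mm along y) splaying symmetrically in x. Each leg rises 840 mm vertically over 245 mm of horizontal reach and is 875 mm long along its own axis. Every leg's outer bottom edge rests on the floor and its outer top edge meets a bottom edge of the beam — the left legs (tilting toward +x) meet the beam's −x bottom edge, the right legs (their mirror images, tilting toward −x) meet its +x bottom edge — so the leg tops tuck under the beam, the beam's underside is 840 mm above the floor, and the feet are 588 mm apart outside-to-outside with the beam centred between them. The two leg pairs are set in 67 mm from either end of the beam.


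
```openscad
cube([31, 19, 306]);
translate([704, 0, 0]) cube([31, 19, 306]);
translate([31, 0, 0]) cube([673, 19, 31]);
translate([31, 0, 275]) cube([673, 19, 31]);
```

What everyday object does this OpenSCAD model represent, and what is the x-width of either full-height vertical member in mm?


A picture frame. The border width is 31 mm.

Four thin pieces enclosing a rectangular opening — a picture frame. The two full-height stiles are 306 mm tall; the top rail sits at z = 275 and is 31 mm tall, so the border above the opening is 306 − 275 = 31 mm, matching the stile x-width.


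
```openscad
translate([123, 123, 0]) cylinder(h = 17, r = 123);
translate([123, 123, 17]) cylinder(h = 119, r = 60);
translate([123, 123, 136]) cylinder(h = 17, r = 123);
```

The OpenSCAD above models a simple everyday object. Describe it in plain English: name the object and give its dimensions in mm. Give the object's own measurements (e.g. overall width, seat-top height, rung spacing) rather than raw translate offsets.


A spool: two coaxial disc flanges of radius 123 mm and thickness 17 mm, joined by a core cylinder of radius 60 mm and height 119 mm. The lower flange rests on z = 0 and the three cylinders share a vertical axis.


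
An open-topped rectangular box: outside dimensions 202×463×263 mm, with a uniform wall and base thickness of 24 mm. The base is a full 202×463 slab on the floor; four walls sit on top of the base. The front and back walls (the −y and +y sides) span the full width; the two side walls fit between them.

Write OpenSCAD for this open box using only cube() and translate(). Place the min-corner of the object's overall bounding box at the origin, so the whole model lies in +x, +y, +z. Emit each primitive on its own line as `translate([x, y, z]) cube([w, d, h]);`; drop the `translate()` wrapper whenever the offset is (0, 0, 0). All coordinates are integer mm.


cube([202, 463, 24]);
translate([0, 0, 24]) cube([202, 24, 239]);
translate([0, 439, 24]) cube([202, 24, 239]);
translate([0, 24, 24]) cube([24, 415, 239]);
translate([178, 24, 24]) cube([24, 415, 239]);


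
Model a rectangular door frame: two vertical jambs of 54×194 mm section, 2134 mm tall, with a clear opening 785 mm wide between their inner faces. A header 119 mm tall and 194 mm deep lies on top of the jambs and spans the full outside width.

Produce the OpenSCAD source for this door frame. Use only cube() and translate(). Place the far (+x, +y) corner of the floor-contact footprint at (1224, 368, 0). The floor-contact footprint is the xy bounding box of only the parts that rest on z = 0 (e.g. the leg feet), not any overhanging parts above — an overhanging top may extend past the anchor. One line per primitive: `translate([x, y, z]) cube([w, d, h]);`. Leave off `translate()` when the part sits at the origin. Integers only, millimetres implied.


translate([331, 174, 0]) cube([54, 194, 2134]);
translate([1170, 174, 0]) cube([54, 194, 2134]);
translate([331, 174, 2134]) cube([893, 194, 119]);


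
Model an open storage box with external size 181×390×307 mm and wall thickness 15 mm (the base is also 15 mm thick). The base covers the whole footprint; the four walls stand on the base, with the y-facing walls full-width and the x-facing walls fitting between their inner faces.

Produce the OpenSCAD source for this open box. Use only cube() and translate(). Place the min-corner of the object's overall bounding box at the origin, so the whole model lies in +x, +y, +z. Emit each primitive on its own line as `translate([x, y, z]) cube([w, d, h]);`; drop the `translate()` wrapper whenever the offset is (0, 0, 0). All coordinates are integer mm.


cube([181, 390, 15]);
translate([0, 0, 15]) cube([181, 15, 292]);
translate([0, 375, 15]) cube([181, 15, 292]);
translate([0, 15, 15]) cube([15, 360, 292]);
translate([166, 15, 15]) cube([15, 360, 292]);


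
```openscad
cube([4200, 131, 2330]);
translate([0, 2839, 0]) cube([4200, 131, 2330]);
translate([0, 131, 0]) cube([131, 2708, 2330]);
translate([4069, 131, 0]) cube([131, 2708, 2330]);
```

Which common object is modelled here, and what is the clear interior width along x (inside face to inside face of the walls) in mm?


A house (or room) frame. The interior width is 3938 mm.

Four 2330 mm walls enclosing a rectangle with no floor or roof — a room or house frame. Outside width is 4200 mm and wall thickness is 131 mm, so the interior width is 4200 − 2 × 131 = 3938 mm.


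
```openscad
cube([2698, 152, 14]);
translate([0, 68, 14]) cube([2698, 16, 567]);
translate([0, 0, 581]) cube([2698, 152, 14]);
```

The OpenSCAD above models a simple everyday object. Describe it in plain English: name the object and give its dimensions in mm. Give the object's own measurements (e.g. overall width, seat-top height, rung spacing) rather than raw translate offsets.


An I-beam lying along x, 2698 mm long. Overall section height 595 mm. Two flanges 152 mm wide (y) and 14 mm thick, one on the floor and one at the top; a web 16 mm thick runs between them, centred on the flange width.


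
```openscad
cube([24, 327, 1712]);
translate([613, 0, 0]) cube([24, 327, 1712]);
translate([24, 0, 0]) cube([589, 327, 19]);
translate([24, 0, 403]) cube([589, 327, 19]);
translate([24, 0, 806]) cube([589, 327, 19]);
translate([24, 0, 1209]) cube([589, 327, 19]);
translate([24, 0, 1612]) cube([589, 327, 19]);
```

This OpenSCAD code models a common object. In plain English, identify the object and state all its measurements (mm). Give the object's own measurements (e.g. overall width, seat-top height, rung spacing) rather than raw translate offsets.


An open bookshelf. Two side panels, each 24 mm thick, 327 mm deep and 1712 mm tall, stand 637 mm apart (outside-to-outside). Between them sit 5 shelves, each 19 mm thick and 327 mm deep, spanning the full gap between the sides. The bottom shelf rests on the floor (its underside at z = 0) and the clear gap between one shelf's top and the next shelf's underside is 384 mm.


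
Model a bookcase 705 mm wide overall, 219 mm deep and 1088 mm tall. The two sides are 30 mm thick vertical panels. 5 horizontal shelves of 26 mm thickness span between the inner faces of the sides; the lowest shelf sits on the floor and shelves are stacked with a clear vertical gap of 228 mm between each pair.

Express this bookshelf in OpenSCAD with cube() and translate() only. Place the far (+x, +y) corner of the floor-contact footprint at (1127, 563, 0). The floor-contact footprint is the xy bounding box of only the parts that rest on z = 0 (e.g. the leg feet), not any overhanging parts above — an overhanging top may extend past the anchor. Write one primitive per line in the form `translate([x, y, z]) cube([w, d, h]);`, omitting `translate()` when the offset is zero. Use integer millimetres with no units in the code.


translate([422, 344, 0]) cube([30, 219, 1088]);
translate([1097, 344, 0]) cube([30, 219, 1088]);
translate([452, 344, 0]) cube([645, 219, 26]);
translate([452, 344, 254]) cube([645, 219, 26]);
translate([452, 344, 508]) cube([645, 219, 26]);
translate([452, 344, 762]) cube([645, 219, 26]);
translate([452, 344, 1016]) cube([645, 219, 26]);


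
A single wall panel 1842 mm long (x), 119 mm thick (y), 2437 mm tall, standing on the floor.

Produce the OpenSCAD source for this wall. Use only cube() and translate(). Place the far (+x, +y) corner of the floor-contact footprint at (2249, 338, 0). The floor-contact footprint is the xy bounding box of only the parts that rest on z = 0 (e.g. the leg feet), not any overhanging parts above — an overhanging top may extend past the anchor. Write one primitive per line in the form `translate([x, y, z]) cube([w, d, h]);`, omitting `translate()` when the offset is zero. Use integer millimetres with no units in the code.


translate([407, 219, 0]) cube([1842, 119, 2437]);


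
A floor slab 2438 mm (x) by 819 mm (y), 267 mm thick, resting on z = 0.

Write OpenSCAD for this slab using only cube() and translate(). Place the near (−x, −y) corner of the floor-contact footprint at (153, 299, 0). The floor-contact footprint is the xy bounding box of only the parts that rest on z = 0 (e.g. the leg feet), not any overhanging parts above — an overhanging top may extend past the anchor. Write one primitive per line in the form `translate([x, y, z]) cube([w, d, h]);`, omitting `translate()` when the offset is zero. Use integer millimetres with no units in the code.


translate([153, 299, 0]) cube([2438, 819, 267]);


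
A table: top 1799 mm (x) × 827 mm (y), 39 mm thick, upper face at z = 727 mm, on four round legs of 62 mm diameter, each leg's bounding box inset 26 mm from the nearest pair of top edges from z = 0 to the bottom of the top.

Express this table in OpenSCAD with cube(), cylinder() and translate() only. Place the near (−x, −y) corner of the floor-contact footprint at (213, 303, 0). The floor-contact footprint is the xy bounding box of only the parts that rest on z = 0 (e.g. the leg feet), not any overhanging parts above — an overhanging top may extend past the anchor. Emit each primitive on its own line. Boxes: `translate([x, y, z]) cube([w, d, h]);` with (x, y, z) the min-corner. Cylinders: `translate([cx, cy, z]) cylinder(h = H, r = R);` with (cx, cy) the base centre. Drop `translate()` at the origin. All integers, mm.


translate([187, 277, 688]) cube([1799, 827, 39]);
translate([244, 334, 0]) cylinder(h = 688, r = 31);
translate([1929, 334, 0]) cylinder(h = 688, r = 31);
translate([244, 1047, 0]) cylinder(h = 688, r = 31);
translate([1929, 1047, 0]) cylinder(h = 688, r = 31);


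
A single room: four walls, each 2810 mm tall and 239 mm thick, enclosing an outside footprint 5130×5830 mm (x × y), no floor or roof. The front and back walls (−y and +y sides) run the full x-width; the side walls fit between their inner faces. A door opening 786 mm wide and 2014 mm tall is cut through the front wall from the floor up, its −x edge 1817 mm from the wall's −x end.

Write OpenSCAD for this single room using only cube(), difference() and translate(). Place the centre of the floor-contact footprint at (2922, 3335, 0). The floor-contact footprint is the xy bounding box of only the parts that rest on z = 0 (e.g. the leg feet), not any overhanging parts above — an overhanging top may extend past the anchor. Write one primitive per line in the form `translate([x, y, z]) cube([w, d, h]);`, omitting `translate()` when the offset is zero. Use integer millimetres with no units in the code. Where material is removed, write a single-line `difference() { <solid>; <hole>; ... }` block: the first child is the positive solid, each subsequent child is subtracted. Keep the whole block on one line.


difference() { translate([357, 420, 0]) cube([5130, 239, 2810]); translate([2174, 420, 0]) cube([786, 239, 2014]); }
translate([357, 6011, 0]) cube([5130, 239, 2810]);
translate([357, 659, 0]) cube([239, 5352, 2810]);
translate([5248, 659, 0]) cube([239, 5352, 2810]);


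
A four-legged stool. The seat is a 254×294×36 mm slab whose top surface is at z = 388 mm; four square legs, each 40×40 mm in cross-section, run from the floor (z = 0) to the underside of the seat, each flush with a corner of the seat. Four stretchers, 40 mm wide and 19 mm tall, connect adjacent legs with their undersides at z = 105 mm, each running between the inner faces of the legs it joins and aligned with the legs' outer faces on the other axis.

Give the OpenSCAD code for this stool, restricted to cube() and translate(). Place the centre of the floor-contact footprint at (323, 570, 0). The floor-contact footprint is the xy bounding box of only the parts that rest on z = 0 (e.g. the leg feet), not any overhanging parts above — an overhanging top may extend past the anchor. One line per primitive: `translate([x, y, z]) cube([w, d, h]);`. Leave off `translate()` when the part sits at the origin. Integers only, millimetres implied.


translate([196, 423, 352]) cube([254, 294, 36]);
translate([196, 423, 0]) cube([40, 40, 352]);
translate([410, 423, 0]) cube([40, 40, 352]);
translate([196, 677, 0]) cube([40, 40, 352]);
translate([410, 677, 0]) cube([40, 40, 352]);
translate([236, 423, 105]) cube([174, 40, 19]);
translate([236, 677, 105]) cube([174, 40, 19]);
translate([196, 463, 105]) cube([40, 214, 19]);
translate([410, 463, 105]) cube([40, 214, 19]);


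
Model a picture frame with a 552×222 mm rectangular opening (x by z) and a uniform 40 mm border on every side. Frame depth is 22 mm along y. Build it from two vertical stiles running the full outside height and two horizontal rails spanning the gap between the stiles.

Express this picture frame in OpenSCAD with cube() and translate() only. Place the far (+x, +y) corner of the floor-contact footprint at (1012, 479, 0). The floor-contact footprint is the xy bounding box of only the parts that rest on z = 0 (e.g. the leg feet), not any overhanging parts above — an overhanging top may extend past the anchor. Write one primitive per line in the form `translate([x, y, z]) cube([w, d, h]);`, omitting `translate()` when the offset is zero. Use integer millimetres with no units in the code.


translate([380, 457, 0]) cube([40, 22, 302]);
translate([972, 457, 0]) cube([40, 22, 302]);
translate([420, 457, 0]) cube([552, 22, 40]);
translate([420, 457, 262]) cube([552, 22, 40]);


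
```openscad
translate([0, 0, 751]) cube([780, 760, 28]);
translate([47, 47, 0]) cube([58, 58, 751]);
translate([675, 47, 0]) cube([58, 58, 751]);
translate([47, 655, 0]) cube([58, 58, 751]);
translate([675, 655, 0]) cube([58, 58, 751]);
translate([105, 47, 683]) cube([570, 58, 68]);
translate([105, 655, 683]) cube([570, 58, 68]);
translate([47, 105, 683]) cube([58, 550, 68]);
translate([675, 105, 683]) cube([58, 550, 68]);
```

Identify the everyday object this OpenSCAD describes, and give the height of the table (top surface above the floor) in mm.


A table. The table height is 779 mm.

A 780×760×28 slab sits at z = 751 on four 58 mm square posts — a table. The top surface is at 751 + 28 = 779 mm.


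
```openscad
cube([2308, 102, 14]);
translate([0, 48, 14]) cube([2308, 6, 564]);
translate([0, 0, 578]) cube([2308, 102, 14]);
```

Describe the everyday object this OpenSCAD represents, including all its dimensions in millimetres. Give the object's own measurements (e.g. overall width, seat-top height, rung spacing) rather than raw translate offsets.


An I-beam lying along x, 2308 mm long. Overall section height 592 mm. Two flanges 102 mm wide (y) and 14 mm thick, one on the floor and one at the top; a web 6 mm thick runs between them, centred on the flange width.


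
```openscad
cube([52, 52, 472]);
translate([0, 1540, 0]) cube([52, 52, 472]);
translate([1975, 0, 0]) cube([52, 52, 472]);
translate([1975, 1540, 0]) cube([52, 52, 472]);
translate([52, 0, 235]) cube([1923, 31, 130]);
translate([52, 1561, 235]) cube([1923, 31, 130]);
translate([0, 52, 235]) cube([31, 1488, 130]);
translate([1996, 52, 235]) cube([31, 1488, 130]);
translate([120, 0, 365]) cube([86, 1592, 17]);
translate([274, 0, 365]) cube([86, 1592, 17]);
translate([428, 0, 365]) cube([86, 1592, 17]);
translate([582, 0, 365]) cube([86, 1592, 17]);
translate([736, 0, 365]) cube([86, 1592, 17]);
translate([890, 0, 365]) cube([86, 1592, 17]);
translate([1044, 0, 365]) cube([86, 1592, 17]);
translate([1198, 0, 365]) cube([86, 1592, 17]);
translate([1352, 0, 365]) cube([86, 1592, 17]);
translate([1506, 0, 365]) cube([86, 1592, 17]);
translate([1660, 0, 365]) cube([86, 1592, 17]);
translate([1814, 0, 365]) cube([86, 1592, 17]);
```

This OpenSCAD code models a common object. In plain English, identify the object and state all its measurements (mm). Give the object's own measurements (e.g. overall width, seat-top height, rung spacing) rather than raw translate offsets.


A bed frame 2027 mm long (x) by 1592 mm wide (y). Four 52×52 mm corner posts, 472 mm tall, at the corners of the footprint. Four rails of 31 mm thickness and 130 mm height run between adjacent posts with their undersides at z = 235 mm, their outer faces flush with the outside of the frame (the two x-running rails run between the posts' inner faces; the two y-running rails run between the posts' inner faces). 12 slats, each 86 mm wide (x) and 17 mm thick, lie across the top of the two x-running rails, running the full 1592 mm width of the frame in y; along x they sit between the end posts with a 68 mm gap after the −x posts and between neighbouring slats, leaving 75 mm before the +x posts.


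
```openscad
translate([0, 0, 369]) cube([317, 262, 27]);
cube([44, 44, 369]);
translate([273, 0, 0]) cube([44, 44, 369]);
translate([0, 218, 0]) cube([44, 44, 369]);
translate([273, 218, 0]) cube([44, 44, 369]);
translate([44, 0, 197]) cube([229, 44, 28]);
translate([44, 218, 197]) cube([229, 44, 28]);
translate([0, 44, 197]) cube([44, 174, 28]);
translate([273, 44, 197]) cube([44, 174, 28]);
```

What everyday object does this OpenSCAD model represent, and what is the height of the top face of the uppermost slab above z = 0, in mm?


A stool. The seat height is 396 mm.

A 317×262×27 slab at z = 369 on four corner posts — a stool. The seat top is 369 + 27 = 396 mm.


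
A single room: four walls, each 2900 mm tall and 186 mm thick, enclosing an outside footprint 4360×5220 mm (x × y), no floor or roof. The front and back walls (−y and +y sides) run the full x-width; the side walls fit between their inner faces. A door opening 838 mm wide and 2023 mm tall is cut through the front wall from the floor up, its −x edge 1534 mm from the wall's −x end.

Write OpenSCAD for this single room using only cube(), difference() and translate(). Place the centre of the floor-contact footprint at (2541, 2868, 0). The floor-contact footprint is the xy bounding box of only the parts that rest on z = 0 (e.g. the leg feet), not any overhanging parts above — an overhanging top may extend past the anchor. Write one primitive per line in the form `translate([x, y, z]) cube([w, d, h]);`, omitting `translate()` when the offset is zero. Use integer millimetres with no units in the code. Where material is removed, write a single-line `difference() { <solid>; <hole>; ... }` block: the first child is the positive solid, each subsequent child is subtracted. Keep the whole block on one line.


difference() { translate([361, 258, 0]) cube([4360, 186, 2900]); translate([1895, 258, 0]) cube([838, 186, 2023]); }
translate([361, 5292, 0]) cube([4360, 186, 2900]);
translate([361, 444, 0]) cube([186, 4848, 2900]);
translate([4535, 444, 0]) cube([186, 4848, 2900]);


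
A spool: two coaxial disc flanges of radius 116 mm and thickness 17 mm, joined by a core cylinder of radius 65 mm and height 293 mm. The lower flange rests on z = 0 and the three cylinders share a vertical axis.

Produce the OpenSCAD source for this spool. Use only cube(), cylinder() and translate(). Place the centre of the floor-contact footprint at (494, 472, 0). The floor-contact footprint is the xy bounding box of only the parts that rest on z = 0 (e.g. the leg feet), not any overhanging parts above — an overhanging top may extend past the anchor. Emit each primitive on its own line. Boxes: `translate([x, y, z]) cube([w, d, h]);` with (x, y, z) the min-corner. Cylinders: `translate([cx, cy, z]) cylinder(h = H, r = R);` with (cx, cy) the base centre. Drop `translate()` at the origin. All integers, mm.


translate([494, 472, 0]) cylinder(h = 17, r = 116);
translate([494, 472, 17]) cylinder(h = 293, r = 65);
translate([494, 472, 310]) cylinder(h = 17, r = 116);


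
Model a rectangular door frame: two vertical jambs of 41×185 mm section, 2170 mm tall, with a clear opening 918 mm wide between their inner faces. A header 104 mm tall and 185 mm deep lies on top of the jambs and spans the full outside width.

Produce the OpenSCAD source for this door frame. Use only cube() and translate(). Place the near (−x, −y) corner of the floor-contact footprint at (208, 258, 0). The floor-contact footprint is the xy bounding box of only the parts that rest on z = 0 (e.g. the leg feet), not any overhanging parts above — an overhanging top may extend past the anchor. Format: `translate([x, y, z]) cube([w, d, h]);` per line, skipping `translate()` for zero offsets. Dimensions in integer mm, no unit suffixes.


translate([208, 258, 0]) cube([41, 185, 2170]);
translate([1167, 258, 0]) cube([41, 185, 2170]);
translate([208, 258, 2170]) cube([1000, 185, 104]);


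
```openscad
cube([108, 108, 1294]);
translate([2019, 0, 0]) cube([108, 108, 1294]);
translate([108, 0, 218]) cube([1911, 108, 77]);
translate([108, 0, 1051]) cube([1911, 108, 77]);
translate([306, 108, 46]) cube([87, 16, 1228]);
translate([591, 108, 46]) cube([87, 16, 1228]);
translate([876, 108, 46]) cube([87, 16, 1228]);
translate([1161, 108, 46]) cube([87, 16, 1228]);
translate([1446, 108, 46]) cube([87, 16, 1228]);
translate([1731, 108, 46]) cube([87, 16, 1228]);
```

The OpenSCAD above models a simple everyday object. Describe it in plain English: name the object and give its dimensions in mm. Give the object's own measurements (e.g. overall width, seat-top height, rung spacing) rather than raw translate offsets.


A fence section. Two 108×108 mm posts, 1294 mm tall, stand on the floor with a clear span of 1911 mm between their inner faces. Two horizontal rails of 108×77 mm section span the gap between the posts with their undersides at z = 218 mm and z = 1051 mm, flush with the posts' −y face. 6 pickets, each 87 mm wide, 16 mm thick and 1228 mm tall, are fixed to the +y face of the rails with their bottoms at z = 46 mm, spaced across the span with a 198 mm gap after the −x post and between neighbouring pickets, with 201 mm left before the +x post.


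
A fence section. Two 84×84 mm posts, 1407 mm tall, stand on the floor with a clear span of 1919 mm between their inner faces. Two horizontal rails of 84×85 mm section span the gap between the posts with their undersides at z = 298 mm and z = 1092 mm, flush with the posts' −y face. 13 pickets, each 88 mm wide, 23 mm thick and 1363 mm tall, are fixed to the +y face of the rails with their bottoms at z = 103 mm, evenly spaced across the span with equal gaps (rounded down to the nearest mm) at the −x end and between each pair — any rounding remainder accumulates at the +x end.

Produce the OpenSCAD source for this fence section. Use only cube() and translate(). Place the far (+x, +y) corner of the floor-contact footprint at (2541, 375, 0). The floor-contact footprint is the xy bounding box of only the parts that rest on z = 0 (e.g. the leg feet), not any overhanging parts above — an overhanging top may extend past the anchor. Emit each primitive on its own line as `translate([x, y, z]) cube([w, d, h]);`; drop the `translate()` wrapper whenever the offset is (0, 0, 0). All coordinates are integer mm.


translate([454, 291, 0]) cube([84, 84, 1407]);
translate([2457, 291, 0]) cube([84, 84, 1407]);
translate([538, 291, 298]) cube([1919, 84, 85]);
translate([538, 291, 1092]) cube([1919, 84, 85]);
translate([593, 375, 103]) cube([88, 23, 1363]);
translate([736, 375, 103]) cube([88, 23, 1363]);
translate([879, 375, 103]) cube([88, 23, 1363]);
translate([1022, 375, 103]) cube([88, 23, 1363]);
translate([1165, 375, 103]) cube([88, 23, 1363]);
translate([1308, 375, 103]) cube([88, 23, 1363]);
translate([1451, 375, 103]) cube([88, 23, 1363]);
translate([1594, 375, 103]) cube([88, 23, 1363]);
translate([1737, 375, 103]) cube([88, 23, 1363]);
translate([1880, 375, 103]) cube([88, 23, 1363]);
translate([2023, 375, 103]) cube([88, 23, 1363]);
translate([2166, 375, 103]) cube([88, 23, 1363]);
translate([2309, 375, 103]) cube([88, 23, 1363]);


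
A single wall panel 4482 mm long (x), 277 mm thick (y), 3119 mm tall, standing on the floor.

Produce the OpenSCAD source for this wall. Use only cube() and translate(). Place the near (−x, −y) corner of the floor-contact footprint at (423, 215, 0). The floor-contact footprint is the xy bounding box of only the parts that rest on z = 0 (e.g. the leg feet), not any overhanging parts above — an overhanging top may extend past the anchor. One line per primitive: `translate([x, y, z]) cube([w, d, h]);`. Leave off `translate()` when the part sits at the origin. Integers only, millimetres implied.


translate([423, 215, 0]) cube([4482, 277, 3119]);


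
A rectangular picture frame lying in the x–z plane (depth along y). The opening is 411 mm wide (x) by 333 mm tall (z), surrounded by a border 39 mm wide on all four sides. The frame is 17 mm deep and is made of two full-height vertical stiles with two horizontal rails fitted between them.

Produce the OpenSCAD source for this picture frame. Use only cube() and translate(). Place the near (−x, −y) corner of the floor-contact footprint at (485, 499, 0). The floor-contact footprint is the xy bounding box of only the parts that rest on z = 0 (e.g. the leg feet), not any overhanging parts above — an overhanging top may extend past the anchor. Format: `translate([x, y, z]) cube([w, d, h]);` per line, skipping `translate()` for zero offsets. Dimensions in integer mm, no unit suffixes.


translate([485, 499, 0]) cube([39, 17, 411]);
translate([935, 499, 0]) cube([39, 17, 411]);
translate([524, 499, 0]) cube([411, 17, 39]);
translate([524, 499, 372]) cube([411, 17, 39]);


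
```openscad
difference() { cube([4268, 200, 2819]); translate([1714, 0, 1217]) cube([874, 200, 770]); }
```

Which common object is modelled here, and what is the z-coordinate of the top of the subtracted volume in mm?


A wall with a window opening. The window head height is 1987 mm.

A wall with a rectangular opening subtracted — a window. Sill at z = 1217, opening 770 mm tall, so the head is at 1217 + 770 = 1987 mm.


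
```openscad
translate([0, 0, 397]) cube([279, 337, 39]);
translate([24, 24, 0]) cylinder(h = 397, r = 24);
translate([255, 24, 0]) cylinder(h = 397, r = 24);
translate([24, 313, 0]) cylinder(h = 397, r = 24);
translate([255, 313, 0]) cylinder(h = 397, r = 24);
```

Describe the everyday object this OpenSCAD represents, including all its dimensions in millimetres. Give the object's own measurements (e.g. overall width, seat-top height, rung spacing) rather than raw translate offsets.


A four-legged stool. The seat is a 279×337×39 mm slab whose top surface is at z = 436 mm; four round legs, each 48 mm in diameter, run from the floor (z = 0) to the underside of the seat, each leg's axis is inset half a diameter from the nearest pair of seat edges (so the leg's bounding box is flush with the corner).


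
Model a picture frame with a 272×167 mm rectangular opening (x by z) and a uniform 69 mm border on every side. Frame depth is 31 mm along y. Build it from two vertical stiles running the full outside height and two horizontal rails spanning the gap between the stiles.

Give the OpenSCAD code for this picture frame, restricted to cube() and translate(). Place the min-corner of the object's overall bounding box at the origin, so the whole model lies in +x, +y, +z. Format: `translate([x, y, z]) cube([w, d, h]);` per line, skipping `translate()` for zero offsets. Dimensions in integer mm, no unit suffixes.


cube([69, 31, 305]);
translate([341, 0, 0]) cube([69, 31, 305]);
translate([69, 0, 0]) cube([272, 31, 69]);
translate([69, 0, 236]) cube([272, 31, 69]);


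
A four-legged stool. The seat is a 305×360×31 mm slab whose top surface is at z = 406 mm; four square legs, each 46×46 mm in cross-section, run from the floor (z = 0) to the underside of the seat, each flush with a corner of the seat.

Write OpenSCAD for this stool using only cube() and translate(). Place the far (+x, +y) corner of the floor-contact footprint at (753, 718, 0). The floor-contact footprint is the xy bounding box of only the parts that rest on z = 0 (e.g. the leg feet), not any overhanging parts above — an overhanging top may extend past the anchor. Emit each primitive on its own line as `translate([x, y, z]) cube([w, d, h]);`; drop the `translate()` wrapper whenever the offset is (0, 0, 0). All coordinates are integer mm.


translate([448, 358, 375]) cube([305, 360, 31]);
translate([448, 358, 0]) cube([46, 46, 375]);
translate([707, 358, 0]) cube([46, 46, 375]);
translate([448, 672, 0]) cube([46, 46, 375]);
translate([707, 672, 0]) cube([46, 46, 375]);


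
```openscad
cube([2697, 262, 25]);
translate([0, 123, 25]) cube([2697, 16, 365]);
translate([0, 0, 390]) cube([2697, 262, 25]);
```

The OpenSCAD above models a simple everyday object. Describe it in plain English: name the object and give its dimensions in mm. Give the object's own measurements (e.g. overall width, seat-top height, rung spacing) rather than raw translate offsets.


An I-beam lying along x, 2697 mm long. Overall section height 415 mm. Two flanges 262 mm wide (y) and 25 mm thick, one on the floor and one at the top; a web 16 mm thick runs between them, centred on the flange width.


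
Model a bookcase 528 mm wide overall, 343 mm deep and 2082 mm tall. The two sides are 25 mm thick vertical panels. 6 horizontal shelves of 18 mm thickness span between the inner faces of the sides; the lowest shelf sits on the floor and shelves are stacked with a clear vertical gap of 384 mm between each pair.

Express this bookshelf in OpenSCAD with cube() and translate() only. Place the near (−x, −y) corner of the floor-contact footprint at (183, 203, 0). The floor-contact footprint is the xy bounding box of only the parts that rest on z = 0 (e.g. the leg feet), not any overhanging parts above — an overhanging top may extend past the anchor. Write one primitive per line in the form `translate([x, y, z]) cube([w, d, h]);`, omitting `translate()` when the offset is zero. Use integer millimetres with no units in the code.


translate([183, 203, 0]) cube([25, 343, 2082]);
translate([686, 203, 0]) cube([25, 343, 2082]);
translate([208, 203, 0]) cube([478, 343, 18]);
translate([208, 203, 402]) cube([478, 343, 18]);
translate([208, 203, 804]) cube([478, 343, 18]);
translate([208, 203, 1206]) cube([478, 343, 18]);
translate([208, 203, 1608]) cube([478, 343, 18]);
translate([208, 203, 2010]) cube([478, 343, 18]);
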